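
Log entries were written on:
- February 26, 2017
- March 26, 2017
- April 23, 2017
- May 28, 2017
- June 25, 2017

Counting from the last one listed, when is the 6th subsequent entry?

December 24, 2017

All dates are Sundays, 28, 28, 35, 28 days apart.
Specifically, the 4th Sunday of each month.
4th Sunday of July 2017: July 23, 2017.
August 2017 — 4th Sunday is August 27, 2017.
4th Sunday of September 2017: September 24, 2017.
October 2017 — 4th Sunday is October 22, 2017.
November 2017 — 4th Sunday is November 26, 2017.
December 2017 — 4th Sunday is December 24, 2017.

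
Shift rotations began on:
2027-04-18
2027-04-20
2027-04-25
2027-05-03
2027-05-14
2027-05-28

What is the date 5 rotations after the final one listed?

2027-09-20

Gaps: 2, 5, 8, 11, 14 days — each gap is 3 larger than the previous one.
Next gap: 17 days. 2027-05-28 + 17 days = 2027-06-14.
Next gap: 20 days. 2027-06-14 + 20 days = 2027-07-04.
Next gap: 23 days. 2027-07-04 + 23 days = 2027-07-27.
Next gap: 26 days. 2027-07-27 + 26 days = 2027-08-22.
Next gap: 29 days. 2027-08-22 + 29 days = 2027-09-20.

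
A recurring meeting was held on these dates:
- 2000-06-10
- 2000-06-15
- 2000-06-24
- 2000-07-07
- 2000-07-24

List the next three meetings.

2000-08-14, 2000-09-08, 2000-10-07

The spacing grows by 4 each time: 5, 9, 13, 17 days.
Next gap: 21 days. 2000-07-24 + 21 days = 2000-08-14.
Next gap: 25 days. 2000-08-14 + 25 days = 2000-09-08.
Next gap: 29 days. 2000-09-08 + 29 days = 2000-10-07.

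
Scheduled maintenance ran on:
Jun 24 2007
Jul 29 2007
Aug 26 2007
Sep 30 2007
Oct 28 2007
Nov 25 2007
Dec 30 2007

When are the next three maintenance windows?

Jan 27 2008, Feb 24 2008, Mar 30 2008

These are Sundays with 35, 28, 35, 28, 28, 35-day gaps.
Each is the final Sunday of its month — Jul 29 2007 is past the 28th, so '4th Sunday' doesn't fit.
Last Sunday of January 2008: Jan 27 2008.
Last Sunday of February 2008: Feb 24 2008.
March 2008 ends with Sunday Mar 30 2008.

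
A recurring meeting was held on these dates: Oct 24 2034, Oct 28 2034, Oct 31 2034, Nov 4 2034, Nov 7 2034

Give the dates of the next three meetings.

Nov 11 2034, Nov 14 2034, Nov 18 2034

Every event lands on a Tuesday or Saturday (gaps cycle 4, 3, 4, 3).
So the schedule is: every Tuesday and Saturday.
Next Saturday: Nov 11 2034.
Next Tuesday: Nov 14 2034.
The following Saturday is Nov 18 2034.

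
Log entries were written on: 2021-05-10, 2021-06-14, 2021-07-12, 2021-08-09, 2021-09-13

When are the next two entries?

2021-10-11, 2021-11-08

All dates are Mondays, 35, 28, 28, 35 days apart.
Specifically, the 2nd Monday of each month.
2nd Monday of October 2021: 2021-10-11.
November 2021 — 2nd Monday is 2021-11-08.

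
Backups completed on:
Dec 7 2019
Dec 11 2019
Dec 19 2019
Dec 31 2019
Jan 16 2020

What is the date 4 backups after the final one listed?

Gaps: 4, 8, 12, 16 days — each gap is 4 larger than the previous one.
Next gap: 20 days. Jan 16 2020 + 20 days = Feb 5 2020.
Next gap: 24 days. Feb 5 2020 + 24 days = Feb 29 2020.
Next gap: 28 days. Feb 29 2020 + 28 days = Mar 28 2020.
Next gap: 32 days. Mar 28 2020 + 32 days = Apr 29 2020.

Apr 29 2020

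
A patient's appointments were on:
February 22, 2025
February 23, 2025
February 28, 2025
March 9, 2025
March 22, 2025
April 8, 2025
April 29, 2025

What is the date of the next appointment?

Intervals are 1, 5, 9, 13, 17, 21 days — an arithmetic progression with common difference 4.
Next gap: 25 days. April 29, 2025 + 25 days = May 24, 2025.

May 24, 2025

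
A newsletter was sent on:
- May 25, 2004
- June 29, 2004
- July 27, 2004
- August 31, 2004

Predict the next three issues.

September 28, 2004; October 26, 2004; November 30, 2004

Every date is a Tuesday; gaps 35, 28, 35 days.
Each is the last Tuesday of its month (at least one falls on the 29th or later, ruling out '4th Tuesday').
September 2004 ends with Tuesday September 28, 2004.
October 2004 ends with Tuesday October 26, 2004.
November 2004 ends with Tuesday November 30, 2004.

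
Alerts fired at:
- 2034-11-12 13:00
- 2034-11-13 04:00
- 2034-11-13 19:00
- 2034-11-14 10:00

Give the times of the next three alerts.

Spacing: 15, 15, 15 h — constant 15 h.
2034-11-14 10:00 + 15 h = 2034-11-15 01:00.
2034-11-15 01:00 + 15 h = 2034-11-15 16:00.
2034-11-15 16:00 + 15 h = 2034-11-16 07:00.

2034-11-15 01:00, 2034-11-15 16:00, 2034-11-16 07:00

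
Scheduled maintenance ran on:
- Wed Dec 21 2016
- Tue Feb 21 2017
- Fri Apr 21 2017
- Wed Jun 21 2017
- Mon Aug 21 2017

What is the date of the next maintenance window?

Sat Oct 21 2017

The day-of-month is always 21 (62, 59, 61, 61 days between events).
So this recurs on the 21st of every 2 months.
October 2017: Sat Oct 21 2017.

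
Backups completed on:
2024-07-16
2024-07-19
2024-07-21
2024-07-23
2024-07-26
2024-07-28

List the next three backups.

The gap pattern 3, 2, 2, 3, 2 repeats every 3 events.
These are the Tuesdays, Fridays and Sundays of each week.
Next Tuesday: 2024-07-30.
Next Friday: 2024-08-02.
The following Sunday is 2024-08-04.

2024-07-30, 2024-08-02, 2024-08-04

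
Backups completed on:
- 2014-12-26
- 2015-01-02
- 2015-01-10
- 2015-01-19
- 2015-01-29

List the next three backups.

2015-02-09, 2015-02-21, 2015-03-06

The spacing grows by 1 each time: 7, 8, 9, 10 days.
Next gap: 11 days. 2015-01-29 + 11 days = 2015-02-09.
Next gap: 12 days. 2015-02-09 + 12 days = 2015-02-21.
Next gap: 13 days. 2015-02-21 + 13 days = 2015-03-06.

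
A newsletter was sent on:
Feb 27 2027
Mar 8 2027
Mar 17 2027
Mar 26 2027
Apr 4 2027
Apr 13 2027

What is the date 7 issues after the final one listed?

Jun 15 2027

Gaps between consecutive events: 9, 9, 9, 9, 9 days — a constant 9-day interval.
Apr 13 2027 + 9 days = Apr 22 2027.
Apr 22 2027 + 9 days = May 1 2027.
May 1 2027 + 9 days = May 10 2027.
May 10 2027 + 9 days = May 19 2027.
May 19 2027 + 9 days = May 28 2027.
May 28 2027 + 9 days = Jun 6 2027.
Jun 6 2027 + 9 days = Jun 15 2027.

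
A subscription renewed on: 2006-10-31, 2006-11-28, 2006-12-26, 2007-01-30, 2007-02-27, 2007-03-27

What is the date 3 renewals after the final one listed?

2007-06-26

Every date is a Tuesday; gaps 28, 28, 35, 28, 28 days.
Each is the last Tuesday of its month (at least one falls on the 29th or later, ruling out '4th Tuesday').
Last Tuesday of April 2007: 2007-04-24.
Last Tuesday of May 2007: 2007-05-29.
June 2007 ends with Tuesday 2007-06-26.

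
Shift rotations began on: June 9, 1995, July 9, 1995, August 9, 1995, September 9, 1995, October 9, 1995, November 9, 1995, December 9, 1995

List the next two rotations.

January 9, 1996; February 9, 1996

Gaps: 30, 31, 31, 30, 31, 30 days — not constant. Every event is on the 9th of the month.
Pattern: the 9th of each month.
January 1996: January 9, 1996.
February 1996: February 9, 1996.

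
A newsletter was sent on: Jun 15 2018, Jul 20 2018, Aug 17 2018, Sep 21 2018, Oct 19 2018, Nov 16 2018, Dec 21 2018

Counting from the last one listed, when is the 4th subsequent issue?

All dates are Fridays, 35, 28, 35, 28, 28, 35 days apart.
Specifically, the 3rd Friday of each month.
January 2019 — 3rd Friday is Jan 18 2019.
February 2019 — 3rd Friday is Feb 15 2019.
March 2019 — 3rd Friday is Mar 15 2019.
3rd Friday of April 2019: Apr 19 2019.

Apr 19 2019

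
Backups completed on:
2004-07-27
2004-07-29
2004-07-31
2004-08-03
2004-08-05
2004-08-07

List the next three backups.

Gaps: 2, 2, 3, 2, 2 days — not constant, but cyclic with period 3.
The events fall on every Tuesday, Thursday and Saturday.
The following Tuesday is 2004-08-10.
Next Thursday: 2004-08-12.
Next Saturday: 2004-08-14.

2004-08-10, 2004-08-12, 2004-08-14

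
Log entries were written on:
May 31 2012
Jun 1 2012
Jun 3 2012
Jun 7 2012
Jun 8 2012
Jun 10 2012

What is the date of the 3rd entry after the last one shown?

Every event lands on a Thursday or Friday or Sunday (gaps cycle 1, 2, 4, 1, 2).
So the schedule is: every Thursday, Friday and Sunday.
The following Thursday is Jun 14 2012.
Next Friday: Jun 15 2012.
The following Sunday is Jun 17 2012.

Jun 17 2012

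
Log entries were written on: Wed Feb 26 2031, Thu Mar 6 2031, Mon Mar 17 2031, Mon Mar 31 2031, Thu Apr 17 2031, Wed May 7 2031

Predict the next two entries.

Fri May 30 2031, Wed Jun 25 2031

Intervals are 8, 11, 14, 17, 20 days — an arithmetic progression with common difference 3.
Next gap: 23 days. Wed May 7 2031 + 23 days = Fri May 30 2031.
Next gap: 26 days. Fri May 30 2031 + 26 days = Wed Jun 25 2031.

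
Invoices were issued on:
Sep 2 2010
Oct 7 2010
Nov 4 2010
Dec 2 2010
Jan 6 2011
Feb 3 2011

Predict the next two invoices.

Mar 3 2011, Apr 7 2011

Gaps: 35, 28, 28, 35, 28 days — a mix of 28 and 35. Every date is a Thursday.
Each is the 1st Thursday of its month.
1st Thursday of March 2011: Mar 3 2011.
April 2011 — 1st Thursday is Apr 7 2011.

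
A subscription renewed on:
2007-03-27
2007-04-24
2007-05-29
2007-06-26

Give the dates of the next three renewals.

All Tuesdays; the gaps (28, 35, 28) vary with month length.
This is the last Tuesday of each month.
Last Tuesday of July 2007: 2007-07-31.
Last Tuesday of August 2007: 2007-08-28.
Last Tuesday of September 2007: 2007-09-25.

2007-07-31, 2007-08-28, 2007-09-25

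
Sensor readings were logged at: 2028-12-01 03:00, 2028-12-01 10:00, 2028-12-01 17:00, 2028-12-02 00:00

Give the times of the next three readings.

Spacing: 7, 7, 7 h — constant 7 h.
2028-12-02 00:00 + 7 h = 2028-12-02 07:00.
2028-12-02 07:00 + 7 h = 2028-12-02 14:00.
2028-12-02 14:00 + 7 h = 2028-12-02 21:00.

2028-12-02 07:00, 2028-12-02 14:00, 2028-12-02 21:00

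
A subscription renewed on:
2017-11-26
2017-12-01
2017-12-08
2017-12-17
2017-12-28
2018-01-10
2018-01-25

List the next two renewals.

The spacing grows by 2 each time: 5, 7, 9, 11, 13, 15 days.
Next gap: 17 days. 2018-01-25 + 17 days = 2018-02-11.
Next gap: 19 days. 2018-02-11 + 19 days = 2018-03-02.

2018-02-11, 2018-03-02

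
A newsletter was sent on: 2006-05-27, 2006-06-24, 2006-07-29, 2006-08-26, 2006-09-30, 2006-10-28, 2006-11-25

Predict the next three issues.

All Saturdays; the gaps (28, 35, 28, 35, 28, 28) vary with month length.
This is the last Saturday of each month.
Last Saturday of December 2006: 2006-12-30.
Last Saturday of January 2007: 2007-01-27.
Last Saturday of February 2007: 2007-02-24.

2006-12-30, 2007-01-27, 2007-02-24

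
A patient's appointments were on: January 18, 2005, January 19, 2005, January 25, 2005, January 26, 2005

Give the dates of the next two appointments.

Gaps: 1, 6, 1 days — not constant, but cyclic with period 2.
The events fall on every Tuesday and Wednesday.
The following Tuesday is February 1, 2005.
The following Wednesday is February 2, 2005.

February 1, 2005; February 2, 2005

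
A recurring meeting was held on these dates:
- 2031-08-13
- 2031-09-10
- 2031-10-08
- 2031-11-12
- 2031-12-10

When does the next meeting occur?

All dates are Wednesdays, 28, 28, 35, 28 days apart.
Specifically, the 2nd Wednesday of each month.
2nd Wednesday of January 2032: 2032-01-14.

2032-01-14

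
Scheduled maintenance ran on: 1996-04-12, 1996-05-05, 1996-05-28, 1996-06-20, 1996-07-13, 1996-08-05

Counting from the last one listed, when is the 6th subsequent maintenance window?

Every event comes 23 days after the last (23, 23, 23, 23, 23).
1996-08-05 + 23 days = 1996-08-28.
1996-08-28 + 23 days = 1996-09-20.
1996-09-20 + 23 days = 1996-10-13.
1996-10-13 + 23 days = 1996-11-05.
1996-11-05 + 23 days = 1996-11-28.
1996-11-28 + 23 days = 1996-12-21.

1996-12-21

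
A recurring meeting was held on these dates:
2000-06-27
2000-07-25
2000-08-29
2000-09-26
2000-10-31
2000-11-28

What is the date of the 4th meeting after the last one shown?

These are Tuesdays with 28, 35, 28, 35, 28-day gaps.
Each is the final Tuesday of its month — 2000-08-29 is past the 28th, so '4th Tuesday' doesn't fit.
December 2000 ends with Tuesday 2000-12-26.
Last Tuesday of January 2001: 2001-01-30.
February 2001 ends with Tuesday 2001-02-27.
March 2001 ends with Tuesday 2001-03-27.

2001-03-27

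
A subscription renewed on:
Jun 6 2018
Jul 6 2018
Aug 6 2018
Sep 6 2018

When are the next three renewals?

The day-of-month is always 6 (30, 31, 31 days between events).
So this recurs on the 6th of each month.
Next: October 2018 → Oct 6 2018.
November 2018: Nov 6 2018.
Next: December 2018 → Dec 6 2018.

Oct 6 2018, Nov 6 2018, Dec 6 2018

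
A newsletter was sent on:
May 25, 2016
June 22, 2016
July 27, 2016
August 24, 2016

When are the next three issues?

September 28, 2016; October 26, 2016; November 23, 2016

These are Wednesdays at 28- or 35-day spacing (28, 35, 28).
The pattern: 4th Wednesday of the month.
4th Wednesday of September 2016: September 28, 2016.
October 2016 — 4th Wednesday is October 26, 2016.
November 2016 — 4th Wednesday is November 23, 2016.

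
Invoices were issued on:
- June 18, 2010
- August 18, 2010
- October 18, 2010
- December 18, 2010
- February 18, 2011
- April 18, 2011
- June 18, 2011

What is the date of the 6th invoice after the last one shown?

June 18, 2012

Gaps: 61, 61, 61, 62, 59, 61 days — not constant. Every event is on the 18th of the month.
Pattern: the 18th of every 2 months.
Next: August 2011 → August 18, 2011.
Next: October 2011 → October 18, 2011.
Next: December 2011 → December 18, 2011.
Next: February 2012 → February 18, 2012.
Next: April 2012 → April 18, 2012.
Next: June 2012 → June 18, 2012.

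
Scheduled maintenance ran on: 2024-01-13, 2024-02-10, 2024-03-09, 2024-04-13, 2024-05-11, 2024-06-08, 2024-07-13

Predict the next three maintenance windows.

2024-08-10, 2024-09-14, 2024-10-12

All dates are Saturdays, 28, 28, 35, 28, 28, 35 days apart.
Specifically, the 2nd Saturday of each month.
August 2024 — 2nd Saturday is 2024-08-10.
2nd Saturday of September 2024: 2024-09-14.
2nd Saturday of October 2024: 2024-10-12.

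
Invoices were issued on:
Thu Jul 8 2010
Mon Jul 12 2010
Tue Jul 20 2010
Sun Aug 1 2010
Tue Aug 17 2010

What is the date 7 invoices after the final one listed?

Tue Mar 29 2011

Intervals are 4, 8, 12, 16 days — an arithmetic progression with common difference 4.
Next gap: 20 days. Tue Aug 17 2010 + 20 days = Mon Sep 6 2010.
Next gap: 24 days. Mon Sep 6 2010 + 24 days = Thu Sep 30 2010.
Next gap: 28 days. Thu Sep 30 2010 + 28 days = Thu Oct 28 2010.
Next gap: 32 days. Thu Oct 28 2010 + 32 days = Mon Nov 29 2010.
Next gap: 36 days. Mon Nov 29 2010 + 36 days = Tue Jan 4 2011.
Next gap: 40 days. Tue Jan 4 2011 + 40 days = Sun Feb 13 2011.
Next gap: 44 days. Sun Feb 13 2011 + 44 days = Tue Mar 29 2011.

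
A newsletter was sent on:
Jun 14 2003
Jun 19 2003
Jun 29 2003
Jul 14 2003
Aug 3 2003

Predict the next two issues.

Intervals are 5, 10, 15, 20 days — an arithmetic progression with common difference 5.
Next gap: 25 days. Aug 3 2003 + 25 days = Aug 28 2003.
Next gap: 30 days. Aug 28 2003 + 30 days = Sep 27 2003.

Aug 28 2003, Sep 27 2003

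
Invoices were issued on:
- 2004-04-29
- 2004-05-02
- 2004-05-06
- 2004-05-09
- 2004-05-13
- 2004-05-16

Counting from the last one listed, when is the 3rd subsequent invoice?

Every event lands on a Thursday or Sunday (gaps cycle 3, 4, 3, 4, 3).
So the schedule is: every Thursday and Sunday.
The following Thursday is 2004-05-20.
Next Sunday: 2004-05-23.
Next Thursday: 2004-05-27.

2004-05-27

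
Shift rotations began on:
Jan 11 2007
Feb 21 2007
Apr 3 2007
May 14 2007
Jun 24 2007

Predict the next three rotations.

Every event comes 41 days after the last (41, 41, 41, 41).
Jun 24 2007 + 41 days = Aug 4 2007.
Aug 4 2007 + 41 days = Sep 14 2007.
Sep 14 2007 + 41 days = Oct 25 2007.

Aug 4 2007, Sep 14 2007, Oct 25 2007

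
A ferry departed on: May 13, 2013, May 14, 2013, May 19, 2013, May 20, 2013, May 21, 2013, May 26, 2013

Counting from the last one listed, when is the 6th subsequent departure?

Gaps: 1, 5, 1, 1, 5 days — not constant, but cyclic with period 3.
The events fall on every Monday, Tuesday and Sunday.
Next Monday: May 27, 2013.
The following Tuesday is May 28, 2013.
The following Sunday is June 2, 2013.
Next Monday: June 3, 2013.
The following Tuesday is June 4, 2013.
Next Sunday: June 9, 2013.

June 9, 2013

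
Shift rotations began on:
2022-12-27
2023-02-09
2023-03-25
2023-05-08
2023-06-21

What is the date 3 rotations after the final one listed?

2023-10-31

Gaps between consecutive events: 44, 44, 44, 44 days — a constant 44-day interval.
2023-06-21 + 44 days = 2023-08-04.
2023-08-04 + 44 days = 2023-09-17.
2023-09-17 + 44 days = 2023-10-31.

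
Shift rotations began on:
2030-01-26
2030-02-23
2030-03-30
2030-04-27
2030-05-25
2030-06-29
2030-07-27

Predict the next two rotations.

All Saturdays; the gaps (28, 35, 28, 28, 35, 28) vary with month length.
This is the last Saturday of each month.
Last Saturday of August 2030: 2030-08-31.
September 2030 ends with Saturday 2030-09-28.

2030-08-31, 2030-09-28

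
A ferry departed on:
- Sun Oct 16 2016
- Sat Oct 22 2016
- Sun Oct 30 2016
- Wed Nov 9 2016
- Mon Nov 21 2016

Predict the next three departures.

Mon Dec 5 2016, Wed Dec 21 2016, Sun Jan 8 2017

Intervals are 6, 8, 10, 12 days — an arithmetic progression with common difference 2.
Next gap: 14 days. Mon Nov 21 2016 + 14 days = Mon Dec 5 2016.
Next gap: 16 days. Mon Dec 5 2016 + 16 days = Wed Dec 21 2016.
Next gap: 18 days. Wed Dec 21 2016 + 18 days = Sun Jan 8 2017.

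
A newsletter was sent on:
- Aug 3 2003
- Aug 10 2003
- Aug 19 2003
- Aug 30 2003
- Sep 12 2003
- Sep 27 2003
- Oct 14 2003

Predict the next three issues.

Nov 2 2003, Nov 23 2003, Dec 16 2003

Intervals are 7, 9, 11, 13, 15, 17 days — an arithmetic progression with common difference 2.
Next gap: 19 days. Oct 14 2003 + 19 days = Nov 2 2003.
Next gap: 21 days. Nov 2 2003 + 21 days = Nov 23 2003.
Next gap: 23 days. Nov 23 2003 + 23 days = Dec 16 2003.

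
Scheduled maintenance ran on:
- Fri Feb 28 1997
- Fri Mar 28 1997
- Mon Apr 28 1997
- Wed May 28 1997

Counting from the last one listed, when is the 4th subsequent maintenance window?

Each date is the 28th; the gaps (28, 31, 30) track the month lengths.
The rule is the 28th of each month.
June 1997: Sat Jun 28 1997.
July 1997: Mon Jul 28 1997.
August 1997: Thu Aug 28 1997.
September 1997: Sun Sep 28 1997.

Sun Sep 28 1997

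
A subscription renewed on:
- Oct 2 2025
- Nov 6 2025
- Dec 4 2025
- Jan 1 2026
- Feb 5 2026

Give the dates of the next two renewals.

All dates are Thursdays, 35, 28, 28, 35 days apart.
Specifically, the 1st Thursday of each month.
1st Thursday of March 2026: Mar 5 2026.
April 2026 — 1st Thursday is Apr 2 2026.

Mar 5 2026, Apr 2 2026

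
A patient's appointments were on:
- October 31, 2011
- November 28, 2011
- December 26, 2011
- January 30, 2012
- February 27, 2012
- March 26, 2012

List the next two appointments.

April 30, 2012; May 28, 2012

These are Mondays with 28, 28, 35, 28, 28-day gaps.
Each is the final Monday of its month — October 31, 2011 is past the 28th, so '4th Monday' doesn't fit.
Last Monday of April 2012: April 30, 2012.
May 2012 ends with Monday May 28, 2012.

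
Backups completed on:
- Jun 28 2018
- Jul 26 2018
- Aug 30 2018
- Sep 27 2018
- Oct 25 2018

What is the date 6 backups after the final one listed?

All Thursdays; the gaps (28, 35, 28, 28) vary with month length.
This is the last Thursday of each month.
Last Thursday of November 2018: Nov 29 2018.
Last Thursday of December 2018: Dec 27 2018.
Last Thursday of January 2019: Jan 31 2019.
February 2019 ends with Thursday Feb 28 2019.
March 2019 ends with Thursday Mar 28 2019.
April 2019 ends with Thursday Apr 25 2019.

Apr 25 2019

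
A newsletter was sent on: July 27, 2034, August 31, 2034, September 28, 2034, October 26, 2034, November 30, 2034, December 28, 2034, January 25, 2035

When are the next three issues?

Every date is a Thursday; gaps 35, 28, 28, 35, 28, 28 days.
Each is the last Thursday of its month (at least one falls on the 29th or later, ruling out '4th Thursday').
February 2035 ends with Thursday February 22, 2035.
Last Thursday of March 2035: March 29, 2035.
Last Thursday of April 2035: April 26, 2035.

February 22, 2035; March 29, 2035; April 26, 2035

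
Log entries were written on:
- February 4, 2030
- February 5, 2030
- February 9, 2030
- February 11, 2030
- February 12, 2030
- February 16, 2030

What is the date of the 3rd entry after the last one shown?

February 23, 2030

Gaps: 1, 4, 2, 1, 4 days — not constant, but cyclic with period 3.
The events fall on every Monday, Tuesday and Saturday.
Next Monday: February 18, 2030.
Next Tuesday: February 19, 2030.
Next Saturday: February 23, 2030.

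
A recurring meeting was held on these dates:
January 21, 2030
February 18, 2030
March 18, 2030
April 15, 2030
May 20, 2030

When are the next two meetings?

June 17, 2030; July 15, 2030

All dates are Mondays, 28, 28, 28, 35 days apart.
Specifically, the 3rd Monday of each month.
3rd Monday of June 2030: June 17, 2030.
3rd Monday of July 2030: July 15, 2030.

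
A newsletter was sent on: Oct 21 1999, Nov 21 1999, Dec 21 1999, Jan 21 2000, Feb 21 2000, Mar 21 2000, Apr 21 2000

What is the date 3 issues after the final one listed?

Jul 21 2000

Gaps: 31, 30, 31, 31, 29, 31 days — not constant. Every event is on the 21st of the month.
Pattern: the 21st of each month.
May 2000: May 21 2000.
Next: June 2000 → Jun 21 2000.
July 2000: Jul 21 2000.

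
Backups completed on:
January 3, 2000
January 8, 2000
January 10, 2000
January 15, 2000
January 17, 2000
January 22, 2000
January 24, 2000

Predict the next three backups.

January 29, 2000; January 31, 2000; February 5, 2000

Every event lands on a Monday or Saturday (gaps cycle 5, 2, 5, 2, 5, 2).
So the schedule is: every Monday and Saturday.
Next Saturday: January 29, 2000.
Next Monday: January 31, 2000.
The following Saturday is February 5, 2000.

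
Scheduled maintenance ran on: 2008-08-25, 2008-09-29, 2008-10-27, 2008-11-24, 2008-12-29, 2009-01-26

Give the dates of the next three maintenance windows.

All Mondays; the gaps (35, 28, 28, 35, 28) vary with month length.
This is the last Monday of each month.
Last Monday of February 2009: 2009-02-23.
March 2009 ends with Monday 2009-03-30.
April 2009 ends with Monday 2009-04-27.

2009-02-23, 2009-03-30, 2009-04-27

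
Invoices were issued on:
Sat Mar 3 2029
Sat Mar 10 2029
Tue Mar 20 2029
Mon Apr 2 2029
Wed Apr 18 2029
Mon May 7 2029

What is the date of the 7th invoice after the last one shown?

Intervals are 7, 10, 13, 16, 19 days — an arithmetic progression with common difference 3.
Next gap: 22 days. Mon May 7 2029 + 22 days = Tue May 29 2029.
Next gap: 25 days. Tue May 29 2029 + 25 days = Sat Jun 23 2029.
Next gap: 28 days. Sat Jun 23 2029 + 28 days = Sat Jul 21 2029.
Next gap: 31 days. Sat Jul 21 2029 + 31 days = Tue Aug 21 2029.
Next gap: 34 days. Tue Aug 21 2029 + 34 days = Mon Sep 24 2029.
Next gap: 37 days. Mon Sep 24 2029 + 37 days = Wed Oct 31 2029.
Next gap: 40 days. Wed Oct 31 2029 + 40 days = Mon Dec 10 2029.

Mon Dec 10 2029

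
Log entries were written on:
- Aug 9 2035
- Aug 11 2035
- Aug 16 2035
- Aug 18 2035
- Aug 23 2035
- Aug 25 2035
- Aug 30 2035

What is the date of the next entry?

Every event lands on a Thursday or Saturday (gaps cycle 2, 5, 2, 5, 2, 5).
So the schedule is: every Thursday and Saturday.
Next Saturday: Sep 1 2035.

Sep 1 2035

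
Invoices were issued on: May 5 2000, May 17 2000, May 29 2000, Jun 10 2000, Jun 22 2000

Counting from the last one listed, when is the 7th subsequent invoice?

Gaps between consecutive events: 12, 12, 12, 12 days — a constant 12-day interval.
Jun 22 2000 + 12 days = Jul 4 2000.
Jul 4 2000 + 12 days = Jul 16 2000.
Jul 16 2000 + 12 days = Jul 28 2000.
Jul 28 2000 + 12 days = Aug 9 2000.
Aug 9 2000 + 12 days = Aug 21 2000.
Aug 21 2000 + 12 days = Sep 2 2000.
Sep 2 2000 + 12 days = Sep 14 2000.

Sep 14 2000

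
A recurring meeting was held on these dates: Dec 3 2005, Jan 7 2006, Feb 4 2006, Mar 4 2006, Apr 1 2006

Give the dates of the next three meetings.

May 6 2006, Jun 3 2006, Jul 1 2006

All dates are Saturdays, 35, 28, 28, 28 days apart.
Specifically, the 1st Saturday of each month.
1st Saturday of May 2006: May 6 2006.
June 2006 — 1st Saturday is Jun 3 2006.
July 2006 — 1st Saturday is Jul 1 2006.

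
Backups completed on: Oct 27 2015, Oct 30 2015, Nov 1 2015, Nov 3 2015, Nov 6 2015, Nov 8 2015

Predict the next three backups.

Gaps: 3, 2, 2, 3, 2 days — not constant, but cyclic with period 3.
The events fall on every Tuesday, Friday and Sunday.
Next Tuesday: Nov 10 2015.
Next Friday: Nov 13 2015.
Next Sunday: Nov 15 2015.

Nov 10 2015, Nov 13 2015, Nov 15 2015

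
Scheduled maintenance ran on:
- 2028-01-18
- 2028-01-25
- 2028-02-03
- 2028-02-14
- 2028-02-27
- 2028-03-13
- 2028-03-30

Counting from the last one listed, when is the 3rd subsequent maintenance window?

2028-06-01

Intervals are 7, 9, 11, 13, 15, 17 days — an arithmetic progression with common difference 2.
Next gap: 19 days. 2028-03-30 + 19 days = 2028-04-18.
Next gap: 21 days. 2028-04-18 + 21 days = 2028-05-09.
Next gap: 23 days. 2028-05-09 + 23 days = 2028-06-01.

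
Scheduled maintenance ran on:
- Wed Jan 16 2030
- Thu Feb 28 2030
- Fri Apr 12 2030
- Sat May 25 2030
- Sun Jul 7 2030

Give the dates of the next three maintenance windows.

Mon Aug 19 2030, Tue Oct 1 2030, Wed Nov 13 2030

Every event comes 43 days after the last (43, 43, 43, 43).
Sun Jul 7 2030 + 43 days = Mon Aug 19 2030.
Mon Aug 19 2030 + 43 days = Tue Oct 1 2030.
Tue Oct 1 2030 + 43 days = Wed Nov 13 2030.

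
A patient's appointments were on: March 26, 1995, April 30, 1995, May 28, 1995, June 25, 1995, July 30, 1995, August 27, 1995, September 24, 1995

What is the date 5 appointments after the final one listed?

February 25, 1996

These are Sundays with 35, 28, 28, 35, 28, 28-day gaps.
Each is the final Sunday of its month — April 30, 1995 is past the 28th, so '4th Sunday' doesn't fit.
October 1995 ends with Sunday October 29, 1995.
November 1995 ends with Sunday November 26, 1995.
December 1995 ends with Sunday December 31, 1995.
Last Sunday of January 1996: January 28, 1996.
February 1996 ends with Sunday February 25, 1996.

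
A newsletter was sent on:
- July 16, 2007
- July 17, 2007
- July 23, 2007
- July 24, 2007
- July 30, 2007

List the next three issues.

July 31, 2007; August 6, 2007; August 7, 2007

Gaps: 1, 6, 1, 6 days — not constant, but cyclic with period 2.
The events fall on every Monday and Tuesday.
The following Tuesday is July 31, 2007.
The following Monday is August 6, 2007.
Next Tuesday: August 7, 2007.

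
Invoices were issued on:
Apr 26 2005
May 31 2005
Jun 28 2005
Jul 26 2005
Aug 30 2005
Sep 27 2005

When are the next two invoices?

Oct 25 2005, Nov 29 2005

These are Tuesdays with 35, 28, 28, 35, 28-day gaps.
Each is the final Tuesday of its month — May 31 2005 is past the 28th, so '4th Tuesday' doesn't fit.
October 2005 ends with Tuesday Oct 25 2005.
Last Tuesday of November 2005: Nov 29 2005.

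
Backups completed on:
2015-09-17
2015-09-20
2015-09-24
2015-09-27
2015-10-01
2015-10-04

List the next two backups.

2015-10-08, 2015-10-11

Gaps: 3, 4, 3, 4, 3 days — not constant, but cyclic with period 2.
The events fall on every Thursday and Sunday.
The following Thursday is 2015-10-08.
The following Sunday is 2015-10-11.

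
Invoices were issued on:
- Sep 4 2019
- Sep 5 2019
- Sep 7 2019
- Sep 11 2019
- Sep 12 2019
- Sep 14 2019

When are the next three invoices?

Every event lands on a Wednesday or Thursday or Saturday (gaps cycle 1, 2, 4, 1, 2).
So the schedule is: every Wednesday, Thursday and Saturday.
Next Wednesday: Sep 18 2019.
Next Thursday: Sep 19 2019.
The following Saturday is Sep 21 2019.

Sep 18 2019, Sep 19 2019, Sep 21 2019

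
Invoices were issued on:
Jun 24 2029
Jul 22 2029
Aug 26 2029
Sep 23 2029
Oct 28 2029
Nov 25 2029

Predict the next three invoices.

Gaps: 28, 35, 28, 35, 28 days — a mix of 28 and 35. Every date is a Sunday.
Each is the 4th Sunday of its month.
4th Sunday of December 2029: Dec 23 2029.
January 2030 — 4th Sunday is Jan 27 2030.
February 2030 — 4th Sunday is Feb 24 2030.

Dec 23 2029, Jan 27 2030, Feb 24 2030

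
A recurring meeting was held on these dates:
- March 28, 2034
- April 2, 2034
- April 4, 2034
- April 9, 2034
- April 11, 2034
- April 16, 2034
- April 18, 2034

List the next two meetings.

Gaps: 5, 2, 5, 2, 5, 2 days — not constant, but cyclic with period 2.
The events fall on every Tuesday and Sunday.
The following Sunday is April 23, 2034.
Next Tuesday: April 25, 2034.

April 23, 2034; April 25, 2034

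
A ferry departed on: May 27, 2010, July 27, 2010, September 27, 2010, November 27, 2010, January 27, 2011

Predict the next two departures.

The day-of-month is always 27 (61, 62, 61, 61 days between events).
So this recurs on the 27th of every 2 months.
March 2011: March 27, 2011.
May 2011: May 27, 2011.

March 27, 2011; May 27, 2011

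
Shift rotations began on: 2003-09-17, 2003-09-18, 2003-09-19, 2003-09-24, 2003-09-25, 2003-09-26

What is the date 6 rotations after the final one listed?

2003-10-10

Gaps: 1, 1, 5, 1, 1 days — not constant, but cyclic with period 3.
The events fall on every Wednesday, Thursday and Friday.
The following Wednesday is 2003-10-01.
Next Thursday: 2003-10-02.
Next Friday: 2003-10-03.
Next Wednesday: 2003-10-08.
Next Thursday: 2003-10-09.
Next Friday: 2003-10-10.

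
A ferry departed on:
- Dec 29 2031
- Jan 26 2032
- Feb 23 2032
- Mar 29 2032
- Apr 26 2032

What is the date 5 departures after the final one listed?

Every date is a Monday; gaps 28, 28, 35, 28 days.
Each is the last Monday of its month (at least one falls on the 29th or later, ruling out '4th Monday').
Last Monday of May 2032: May 31 2032.
June 2032 ends with Monday Jun 28 2032.
July 2032 ends with Monday Jul 26 2032.
August 2032 ends with Monday Aug 30 2032.
September 2032 ends with Monday Sep 27 2032.

Sep 27 2032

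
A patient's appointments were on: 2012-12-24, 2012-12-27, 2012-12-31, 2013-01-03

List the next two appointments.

2013-01-07, 2013-01-10

Every event lands on a Monday or Thursday (gaps cycle 3, 4, 3).
So the schedule is: every Monday and Thursday.
The following Monday is 2013-01-07.
The following Thursday is 2013-01-10.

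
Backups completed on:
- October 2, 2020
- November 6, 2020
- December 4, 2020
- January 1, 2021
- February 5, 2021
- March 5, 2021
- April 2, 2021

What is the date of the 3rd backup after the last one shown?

July 2, 2021

Gaps: 35, 28, 28, 35, 28, 28 days — a mix of 28 and 35. Every date is a Friday.
Each is the 1st Friday of its month.
May 2021 — 1st Friday is May 7, 2021.
June 2021 — 1st Friday is June 4, 2021.
July 2021 — 1st Friday is July 2, 2021.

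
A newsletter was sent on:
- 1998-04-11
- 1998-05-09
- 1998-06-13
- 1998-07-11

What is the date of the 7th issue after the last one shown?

These are Saturdays at 28- or 35-day spacing (28, 35, 28).
The pattern: 2nd Saturday of the month.
2nd Saturday of August 1998: 1998-08-08.
2nd Saturday of September 1998: 1998-09-12.
2nd Saturday of October 1998: 1998-10-10.
2nd Saturday of November 1998: 1998-11-14.
December 1998 — 2nd Saturday is 1998-12-12.
January 1999 — 2nd Saturday is 1999-01-09.
2nd Saturday of February 1999: 1999-02-13.

1999-02-13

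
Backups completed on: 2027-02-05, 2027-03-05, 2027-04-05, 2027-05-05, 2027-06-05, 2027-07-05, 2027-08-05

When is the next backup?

2027-09-05

Gaps: 28, 31, 30, 31, 30, 31 days — not constant. Every event is on the 5th of the month.
Pattern: the 5th of each month.
Next: September 2027 → 2027-09-05.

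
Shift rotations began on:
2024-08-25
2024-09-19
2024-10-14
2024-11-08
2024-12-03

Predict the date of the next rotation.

Every event comes 25 days after the last (25, 25, 25, 25).
2024-12-03 + 25 days = 2024-12-28.

2024-12-28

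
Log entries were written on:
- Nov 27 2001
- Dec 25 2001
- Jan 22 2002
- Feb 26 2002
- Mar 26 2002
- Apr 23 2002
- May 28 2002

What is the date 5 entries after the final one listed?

Oct 22 2002

These are Tuesdays at 28- or 35-day spacing (28, 28, 35, 28, 28, 35).
The pattern: 4th Tuesday of the month.
June 2002 — 4th Tuesday is Jun 25 2002.
July 2002 — 4th Tuesday is Jul 23 2002.
August 2002 — 4th Tuesday is Aug 27 2002.
September 2002 — 4th Tuesday is Sep 24 2002.
4th Tuesday of October 2002: Oct 22 2002.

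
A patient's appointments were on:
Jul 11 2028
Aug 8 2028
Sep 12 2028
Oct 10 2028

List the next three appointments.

Gaps: 28, 35, 28 days — a mix of 28 and 35. Every date is a Tuesday.
Each is the 2nd Tuesday of its month.
2nd Tuesday of November 2028: Nov 14 2028.
December 2028 — 2nd Tuesday is Dec 12 2028.
January 2029 — 2nd Tuesday is Jan 9 2029.

Nov 14 2028, Dec 12 2028, Jan 9 2029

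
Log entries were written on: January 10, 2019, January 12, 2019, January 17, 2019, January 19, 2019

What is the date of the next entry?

January 24, 2019

The gap pattern 2, 5, 2 repeats every 2 events.
These are the Thursdays and Saturdays of each week.
Next Thursday: January 24, 2019.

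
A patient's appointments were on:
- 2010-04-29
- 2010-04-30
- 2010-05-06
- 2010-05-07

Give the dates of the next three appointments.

Gaps: 1, 6, 1 days — not constant, but cyclic with period 2.
The events fall on every Thursday and Friday.
The following Thursday is 2010-05-13.
The following Friday is 2010-05-14.
Next Thursday: 2010-05-20.

2010-05-13, 2010-05-14, 2010-05-20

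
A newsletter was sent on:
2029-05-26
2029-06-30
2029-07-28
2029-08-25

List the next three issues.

Every date is a Saturday; gaps 35, 28, 28 days.
Each is the last Saturday of its month (at least one falls on the 29th or later, ruling out '4th Saturday').
Last Saturday of September 2029: 2029-09-29.
October 2029 ends with Saturday 2029-10-27.
Last Saturday of November 2029: 2029-11-24.

2029-09-29, 2029-10-27, 2029-11-24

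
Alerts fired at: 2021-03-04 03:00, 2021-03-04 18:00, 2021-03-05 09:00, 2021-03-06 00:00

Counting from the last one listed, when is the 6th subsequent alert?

2021-03-09 18:00

Spacing: 15, 15, 15 h — constant 15 h.
2021-03-06 00:00 + 15 h = 2021-03-06 15:00.
2021-03-06 15:00 + 15 h = 2021-03-07 06:00.
2021-03-07 06:00 + 15 h = 2021-03-07 21:00.
2021-03-07 21:00 + 15 h = 2021-03-08 12:00.
2021-03-08 12:00 + 15 h = 2021-03-09 03:00.
2021-03-09 03:00 + 15 h = 2021-03-09 18:00.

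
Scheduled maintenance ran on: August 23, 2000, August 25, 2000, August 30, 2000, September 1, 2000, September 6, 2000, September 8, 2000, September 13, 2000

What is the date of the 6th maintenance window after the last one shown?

Every event lands on a Wednesday or Friday (gaps cycle 2, 5, 2, 5, 2, 5).
So the schedule is: every Wednesday and Friday.
The following Friday is September 15, 2000.
The following Wednesday is September 20, 2000.
The following Friday is September 22, 2000.
Next Wednesday: September 27, 2000.
The following Friday is September 29, 2000.
The following Wednesday is October 4, 2000.

October 4, 2000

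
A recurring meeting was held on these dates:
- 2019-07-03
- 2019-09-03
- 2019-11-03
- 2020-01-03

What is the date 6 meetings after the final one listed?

2021-01-03

The day-of-month is always 3 (62, 61, 61 days between events).
So this recurs on the 3rd of every 2 months.
March 2020: 2020-03-03.
May 2020: 2020-05-03.
Next: July 2020 → 2020-07-03.
Next: September 2020 → 2020-09-03.
Next: November 2020 → 2020-11-03.
Next: January 2021 → 2021-01-03.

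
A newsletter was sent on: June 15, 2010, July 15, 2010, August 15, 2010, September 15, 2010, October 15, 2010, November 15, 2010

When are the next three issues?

December 15, 2010; January 15, 2011; February 15, 2011

Each date is the 15th; the gaps (30, 31, 31, 30, 31) track the month lengths.
The rule is the 15th of each month.
December 2010: December 15, 2010.
Next: January 2011 → January 15, 2011.
Next: February 2011 → February 15, 2011.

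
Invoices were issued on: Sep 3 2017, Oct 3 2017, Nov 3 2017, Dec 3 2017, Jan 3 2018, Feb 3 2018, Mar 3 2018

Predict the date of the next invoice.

Apr 3 2018

Gaps: 30, 31, 30, 31, 31, 28 days — not constant. Every event is on the 3rd of the month.
Pattern: the 3rd of each month.
Next: April 2018 → Apr 3 2018.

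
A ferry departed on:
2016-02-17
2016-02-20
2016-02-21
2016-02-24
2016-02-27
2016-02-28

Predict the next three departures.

2016-03-02, 2016-03-05, 2016-03-06

Every event lands on a Wednesday or Saturday or Sunday (gaps cycle 3, 1, 3, 3, 1).
So the schedule is: every Wednesday, Saturday and Sunday.
Next Wednesday: 2016-03-02.
Next Saturday: 2016-03-05.
The following Sunday is 2016-03-06.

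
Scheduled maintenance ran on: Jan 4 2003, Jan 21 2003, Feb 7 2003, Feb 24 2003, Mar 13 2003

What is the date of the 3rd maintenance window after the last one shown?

Every event comes 17 days after the last (17, 17, 17, 17).
Mar 13 2003 + 17 days = Mar 30 2003.
Mar 30 2003 + 17 days = Apr 16 2003.
Apr 16 2003 + 17 days = May 3 2003.

May 3 2003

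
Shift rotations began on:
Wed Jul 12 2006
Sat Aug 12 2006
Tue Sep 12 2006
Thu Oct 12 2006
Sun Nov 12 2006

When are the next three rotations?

Tue Dec 12 2006, Fri Jan 12 2007, Mon Feb 12 2007

The day-of-month is always 12 (31, 31, 30, 31 days between events).
So this recurs on the 12th of each month.
Next: December 2006 → Tue Dec 12 2006.
January 2007: Fri Jan 12 2007.
February 2007: Mon Feb 12 2007.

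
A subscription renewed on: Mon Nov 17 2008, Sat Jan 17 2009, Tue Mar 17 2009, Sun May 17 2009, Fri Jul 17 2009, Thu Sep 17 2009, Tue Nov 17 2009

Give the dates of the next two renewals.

Sun Jan 17 2010, Wed Mar 17 2010

The day-of-month is always 17 (61, 59, 61, 61, 62, 61 days between events).
So this recurs on the 17th of every 2 months.
January 2010: Sun Jan 17 2010.
March 2010: Wed Mar 17 2010.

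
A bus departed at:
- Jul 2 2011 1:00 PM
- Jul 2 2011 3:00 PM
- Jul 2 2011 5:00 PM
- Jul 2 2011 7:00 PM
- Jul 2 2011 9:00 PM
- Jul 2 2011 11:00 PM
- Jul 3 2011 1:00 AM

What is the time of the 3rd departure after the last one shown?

Jul 3 2011 7:00 AM

The interval is a steady 2 hours (2, 2, 2, 2, 2, 2).
Jul 3 2011 1:00 AM + 2 h = Jul 3 2011 3:00 AM.
Jul 3 2011 3:00 AM + 2 h = Jul 3 2011 5:00 AM.
Jul 3 2011 5:00 AM + 2 h = Jul 3 2011 7:00 AM.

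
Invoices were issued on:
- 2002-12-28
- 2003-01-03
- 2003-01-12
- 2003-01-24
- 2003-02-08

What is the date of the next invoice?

2003-02-26

Intervals are 6, 9, 12, 15 days — an arithmetic progression with common difference 3.
Next gap: 18 days. 2003-02-08 + 18 days = 2003-02-26.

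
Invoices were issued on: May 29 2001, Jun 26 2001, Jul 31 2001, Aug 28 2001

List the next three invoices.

All Tuesdays; the gaps (28, 35, 28) vary with month length.
This is the last Tuesday of each month.
Last Tuesday of September 2001: Sep 25 2001.
October 2001 ends with Tuesday Oct 30 2001.
November 2001 ends with Tuesday Nov 27 2001.

Sep 25 2001, Oct 30 2001, Nov 27 2001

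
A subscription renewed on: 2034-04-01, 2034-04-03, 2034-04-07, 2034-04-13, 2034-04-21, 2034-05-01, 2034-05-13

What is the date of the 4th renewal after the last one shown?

2034-07-20

Gaps: 2, 4, 6, 8, 10, 12 days — each gap is 2 larger than the previous one.
Next gap: 14 days. 2034-05-13 + 14 days = 2034-05-27.
Next gap: 16 days. 2034-05-27 + 16 days = 2034-06-12.
Next gap: 18 days. 2034-06-12 + 18 days = 2034-06-30.
Next gap: 20 days. 2034-06-30 + 20 days = 2034-07-20.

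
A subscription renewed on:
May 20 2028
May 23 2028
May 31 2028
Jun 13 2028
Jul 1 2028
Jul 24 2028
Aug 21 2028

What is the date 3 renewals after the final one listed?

Dec 13 2028

Gaps: 3, 8, 13, 18, 23, 28 days — each gap is 5 larger than the previous one.
Next gap: 33 days. Aug 21 2028 + 33 days = Sep 23 2028.
Next gap: 38 days. Sep 23 2028 + 38 days = Oct 31 2028.
Next gap: 43 days. Oct 31 2028 + 43 days = Dec 13 2028.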